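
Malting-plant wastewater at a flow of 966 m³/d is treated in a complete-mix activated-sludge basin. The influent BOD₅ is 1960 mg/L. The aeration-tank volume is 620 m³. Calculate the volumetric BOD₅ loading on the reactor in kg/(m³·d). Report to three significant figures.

L_v ≈ 3.05 kg BOD₅/(m³·d)

Volumetric loading L_v = Q·S₀ / V = 966 × 1960 g/m³ / 620.0 m³ = 3054 g/(m³·d) = 3.054 kg BOD₅/(m³·d).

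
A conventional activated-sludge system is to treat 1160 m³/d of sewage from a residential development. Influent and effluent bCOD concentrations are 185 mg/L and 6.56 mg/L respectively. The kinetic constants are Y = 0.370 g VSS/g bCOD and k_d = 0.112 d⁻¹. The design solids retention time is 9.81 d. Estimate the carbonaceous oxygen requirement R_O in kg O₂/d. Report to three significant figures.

Observed yield with endogenous decay: Y_obs = Y / (1 + k_d·θ_c) = 0.370 / (1 + 0.112 × 9.81) = 0.370 / 2.099 = 0.1763 g VSS/g bCOD.
Q·(S₀ − S) = 1160 × (185 − 6.56) × 10⁻³ = 207.0 kg/d removed.
Net sludge production P_X = 0.1763 × 207.0 = 36.49 kg VSS/d.
R_O = Q·ΔS − 1.42 P_X = 207.0 − 51.82 = 155.2 kg O₂/d.

R_O ≈ 155 kg O₂/d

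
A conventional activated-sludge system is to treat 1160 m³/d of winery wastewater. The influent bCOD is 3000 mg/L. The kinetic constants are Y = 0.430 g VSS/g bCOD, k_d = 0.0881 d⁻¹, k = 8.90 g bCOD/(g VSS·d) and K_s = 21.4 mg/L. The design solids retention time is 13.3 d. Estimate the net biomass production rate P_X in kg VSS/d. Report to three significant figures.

From the Monod/SRT balance for a CMAS, S = K_s·(1+k_d θ_c)/[θ_c·(Y k − k_d) − 1] = 21.4 × (1 + 0.0881 × 13.3) / [13.3 × (0.430 × 8.90 − 0.0881) − 1] = 46.48 / 48.73 = 0.9538 mg/L.
Observed yield with endogenous decay: Y_obs = Y / (1 + k_d·θ_c) = 0.430 / (1 + 0.0881 × 13.3) = 0.430 / 2.172 = 0.1980 g VSS/g bCOD.
Q·(S₀ − S) = 1160 × (3000 − 0.954) × 10⁻³ = 3479 kg/d removed.
Biomass produced: P_X = Y_obs·Q·ΔS = 0.1980 × 3479 ≈ 688.8 kg VSS/d.

P_X ≈ 689 kg VSS/d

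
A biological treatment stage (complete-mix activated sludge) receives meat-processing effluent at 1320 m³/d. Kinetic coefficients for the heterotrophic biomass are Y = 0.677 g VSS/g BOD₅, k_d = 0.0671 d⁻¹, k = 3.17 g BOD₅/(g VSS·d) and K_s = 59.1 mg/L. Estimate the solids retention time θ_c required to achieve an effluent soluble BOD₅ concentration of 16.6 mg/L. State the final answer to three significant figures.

Specific growth rate at S = 16.6 mg/L: μ = YkS/(K_s+S) = 0.677·3.17·16.6/(59.1+16.6) = 0.4706 d⁻¹.
Then 1/θ_c = μ − k_d = 0.4706 − 0.0671 = 0.4035 d⁻¹, giving θ_c = 2.478 d.

θ_c ≈ 2.48 d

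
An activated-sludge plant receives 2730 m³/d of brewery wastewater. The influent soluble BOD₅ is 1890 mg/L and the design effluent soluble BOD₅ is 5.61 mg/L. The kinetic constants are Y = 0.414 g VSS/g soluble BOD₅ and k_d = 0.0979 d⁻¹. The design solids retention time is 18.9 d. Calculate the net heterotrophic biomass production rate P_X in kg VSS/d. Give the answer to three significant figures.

Y_obs = Y / (1 + k_d θ_c) = 0.414 / (1 + 0.0979 × 18.9) = 0.414 / 2.850 = 0.1452.
Mass of soluble BOD₅ removed per day: Q(S₀ − S) = 2730 × 1884 g/m³ = 5144 kg/d.
Net biomass production P_X = Y_obs × Q·(S₀ − S) = 0.1452 × 5144 = 747.2 kg VSS/d.

P_X ≈ 747 kg VSS/d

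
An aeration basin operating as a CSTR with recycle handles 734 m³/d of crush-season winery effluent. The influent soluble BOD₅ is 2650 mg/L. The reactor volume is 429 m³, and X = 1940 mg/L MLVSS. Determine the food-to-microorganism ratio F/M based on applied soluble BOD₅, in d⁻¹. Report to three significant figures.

Food-to-microorganism ratio F/M = Q S₀ / (V X) = 734 × 2650 / (429.0 × 1940) = 2.337 d⁻¹.

F/M ≈ 2.34 d⁻¹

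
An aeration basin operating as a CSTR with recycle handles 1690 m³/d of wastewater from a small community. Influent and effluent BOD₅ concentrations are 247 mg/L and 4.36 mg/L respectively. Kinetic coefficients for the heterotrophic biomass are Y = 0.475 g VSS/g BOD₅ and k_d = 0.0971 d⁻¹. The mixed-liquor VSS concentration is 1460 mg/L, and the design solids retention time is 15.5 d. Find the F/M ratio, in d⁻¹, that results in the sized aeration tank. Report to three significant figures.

F/M ≈ 0.346 d⁻¹

Steady-state biomass mass balance: V·X·(1 + k_d·θ_c) = Y·Q·(S₀ − S)·θ_c, so V = 0.475 × 1690 × (247 − 4.36) × 15.5 / [1460 × (1 + 0.0971 × 15.5)] = 3.02×10^6 / 3657 = 825.5 m³.
Food-to-microorganism ratio F/M = Q S₀ / (V X) = 1690 × 247 / (825.5 × 1460) = 0.3464 d⁻¹.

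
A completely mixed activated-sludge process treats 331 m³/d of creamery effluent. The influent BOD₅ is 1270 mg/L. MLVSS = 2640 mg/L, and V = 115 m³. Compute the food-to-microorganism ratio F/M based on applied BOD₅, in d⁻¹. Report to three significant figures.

F/M ≈ 1.38 d⁻¹

F/M = applied load / biomass = Q·S₀/(V·X) = 331 × 1270 / (115.0 × 2640) = 1.385 d⁻¹.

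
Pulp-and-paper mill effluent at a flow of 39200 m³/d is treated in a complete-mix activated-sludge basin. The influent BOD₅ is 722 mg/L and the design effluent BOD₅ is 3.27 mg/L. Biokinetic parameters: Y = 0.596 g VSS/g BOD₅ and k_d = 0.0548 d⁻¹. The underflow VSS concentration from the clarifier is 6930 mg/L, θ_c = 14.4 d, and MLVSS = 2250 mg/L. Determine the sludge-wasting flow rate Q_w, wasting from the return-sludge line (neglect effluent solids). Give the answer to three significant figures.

From the SRT design equation V = Y Q (S₀−S) θ_c / [X (1 + k_d θ_c)] = 0.596 × 39200 × (722 − 3.27) × 14.4 / [2250 × (1 + 0.0548 × 14.4)] = 2.42×10^8 / 4026 = 60067 m³.
Q_w = (V·X)/(θ_c X_r) = 60067 × 2250 / (14.4 × 6930) = 1354 m³/d.

Q_w ≈ 1350 m³/d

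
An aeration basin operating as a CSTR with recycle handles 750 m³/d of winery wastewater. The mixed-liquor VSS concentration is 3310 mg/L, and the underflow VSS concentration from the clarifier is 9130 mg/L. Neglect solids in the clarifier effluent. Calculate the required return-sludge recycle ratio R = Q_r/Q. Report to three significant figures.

R ≈ 0.569

Solids balance on the clarifier gives (1+R)X = R·X_r, so R = X/(X_r − X) = 3310 / (9130 − 3310) = 0.5687.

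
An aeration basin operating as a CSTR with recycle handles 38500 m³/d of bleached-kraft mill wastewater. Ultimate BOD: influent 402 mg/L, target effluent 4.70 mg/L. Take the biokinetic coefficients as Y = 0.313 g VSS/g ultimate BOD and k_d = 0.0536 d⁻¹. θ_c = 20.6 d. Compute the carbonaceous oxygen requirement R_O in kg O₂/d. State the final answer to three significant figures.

Observed yield with endogenous decay: Y_obs = Y / (1 + k_d·θ_c) = 0.313 / (1 + 0.0536 × 20.6) = 0.313 / 2.104 = 0.1488 g VSS/g ultimate BOD.
ΔS = 402 − 4.70 = 397.3 mg/L, so the substrate removal rate is 38500 × 397.3/1000 = 15296 kg ultimate BOD/d.
Net sludge production P_X = 0.1488 × 15296 = 2275 kg VSS/d.
R_O = Q·(S₀ − S) − 1.42·P_X = 15296 − 1.42 × 2275 = 12065 kg O₂/d.

R_O ≈ 12100 kg O₂/d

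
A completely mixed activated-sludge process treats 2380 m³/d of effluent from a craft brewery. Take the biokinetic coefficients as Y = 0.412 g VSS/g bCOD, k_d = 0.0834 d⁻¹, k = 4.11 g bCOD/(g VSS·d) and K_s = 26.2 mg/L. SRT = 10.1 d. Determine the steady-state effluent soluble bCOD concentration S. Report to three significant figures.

S ≈ 3.16 mg/L

From the Monod/SRT balance for a CMAS, S = K_s·(1+k_d θ_c)/[θ_c·(Y k − k_d) − 1] = 26.2 × (1 + 0.0834 × 10.1) / [10.1 × (0.412 × 4.11 − 0.0834) − 1] = 48.27 / 15.26 = 3.163 mg/L.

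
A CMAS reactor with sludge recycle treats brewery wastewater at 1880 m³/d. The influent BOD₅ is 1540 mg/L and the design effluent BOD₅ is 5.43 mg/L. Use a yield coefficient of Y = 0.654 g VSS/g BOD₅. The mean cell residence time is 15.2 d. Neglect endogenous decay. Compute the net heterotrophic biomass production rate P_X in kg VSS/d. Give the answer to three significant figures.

P_X ≈ 1890 kg VSS/d

Since k_d ≈ 0, Y_obs = Y = 0.654 g VSS/g BOD₅.
Q·(S₀ − S) = 1880 × (1540 − 5.43) × 10⁻³ = 2885 kg/d removed.
Net biomass production P_X = Y_obs × Q·(S₀ − S) = 0.6540 × 2885 = 1887 kg VSS/d.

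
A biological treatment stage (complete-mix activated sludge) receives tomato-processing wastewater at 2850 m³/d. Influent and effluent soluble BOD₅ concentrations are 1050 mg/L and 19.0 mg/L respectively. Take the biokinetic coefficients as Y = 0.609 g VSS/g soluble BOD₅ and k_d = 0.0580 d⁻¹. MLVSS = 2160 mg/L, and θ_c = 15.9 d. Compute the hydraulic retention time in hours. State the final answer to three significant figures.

From the SRT design equation V = Y Q (S₀−S) θ_c / [X (1 + k_d θ_c)] = 0.609 × 2850 × (1050 − 19.0) × 15.9 / [2160 × (1 + 0.0580 × 15.9)] = 2.85×10^7 / 4152 = 6853 m³.
τ = V/Q = 6853/2850 = 2.404 d, or 57.71 h.

τ ≈ 57.7 h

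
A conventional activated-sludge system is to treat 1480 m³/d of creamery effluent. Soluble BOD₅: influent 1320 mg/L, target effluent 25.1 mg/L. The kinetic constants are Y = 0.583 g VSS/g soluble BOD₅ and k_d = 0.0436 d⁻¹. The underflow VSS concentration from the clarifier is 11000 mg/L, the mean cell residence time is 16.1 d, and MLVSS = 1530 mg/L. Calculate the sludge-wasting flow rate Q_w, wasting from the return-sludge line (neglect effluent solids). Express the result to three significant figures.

Q_w ≈ 59.7 m³/d

Steady-state biomass mass balance: V·X·(1 + k_d·θ_c) = Y·Q·(S₀ − S)·θ_c, so V = 0.583 × 1480 × (1320 − 25.1) × 16.1 / [1530 × (1 + 0.0436 × 16.1)] = 1.8×10^7 / 2604 = 6908 m³.
Wasting from the return line (neglecting effluent solids): Q_w = V·X / (θ_c·X_r) = 6908 × 1530 / (16.1 × 11000) = 59.68 m³/d.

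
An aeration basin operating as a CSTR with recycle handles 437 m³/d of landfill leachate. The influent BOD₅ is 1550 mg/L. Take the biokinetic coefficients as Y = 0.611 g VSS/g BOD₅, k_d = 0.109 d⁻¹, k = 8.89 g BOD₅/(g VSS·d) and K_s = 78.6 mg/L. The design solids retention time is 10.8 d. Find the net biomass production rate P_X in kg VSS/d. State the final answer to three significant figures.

P_X ≈ 190 kg VSS/d

Effluent substrate depends only on kinetics and SRT: S = K_s(1 + k_d θ_c) / [θ_c(Yk − k_d) − 1] = 78.6 × (1 + 0.109 × 10.8) / [10.8 × (0.611 × 8.89 − 0.109) − 1] = 171.1 / 56.49 = 3.030 mg/L.
Observed yield with endogenous decay: Y_obs = Y / (1 + k_d·θ_c) = 0.611 / (1 + 0.109 × 10.8) = 0.611 / 2.177 = 0.2806 g VSS/g BOD₅.
Mass of BOD₅ removed per day: Q(S₀ − S) = 437 × 1547 g/m³ = 676.0 kg/d.
Biomass produced: P_X = Y_obs·Q·ΔS = 0.2806 × 676.0 ≈ 189.7 kg VSS/d.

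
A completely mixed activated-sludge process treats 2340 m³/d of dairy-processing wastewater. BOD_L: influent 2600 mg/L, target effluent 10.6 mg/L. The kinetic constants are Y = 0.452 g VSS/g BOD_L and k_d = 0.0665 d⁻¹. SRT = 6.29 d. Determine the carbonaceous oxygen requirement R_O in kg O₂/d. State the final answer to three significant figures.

The observed yield is Y_obs = Y/(1 + k_d·θ_c) = 0.452 / (1 + 0.0665 × 6.29) = 0.452 / 1.418 = 0.3187 g VSS per g BOD_L removed.
ΔS = 2600 − 10.6 = 2589 mg/L, so the substrate removal rate is 2340 × 2589/1000 = 6059 kg BOD_L/d.
P_X = Y_obs·Q·(S₀ − S) = 0.3187 × 6059 = 1931 kg VSS/d.
Carbonaceous O₂ demand = substrate oxidised − cell-mass equivalent = 6059 − 1.42 × 1931 = 3317 kg O₂/d.

R_O ≈ 3320 kg O₂/d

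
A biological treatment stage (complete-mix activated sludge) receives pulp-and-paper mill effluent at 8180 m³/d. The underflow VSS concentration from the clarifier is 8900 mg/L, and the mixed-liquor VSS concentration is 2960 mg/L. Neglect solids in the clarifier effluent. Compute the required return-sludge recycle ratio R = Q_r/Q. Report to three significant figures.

R ≈ 0.498

Mass balance around the secondary clarifier (neglecting effluent solids): R = X / (X_r − X) = 2960 / (8900 − 2960) = 0.4983.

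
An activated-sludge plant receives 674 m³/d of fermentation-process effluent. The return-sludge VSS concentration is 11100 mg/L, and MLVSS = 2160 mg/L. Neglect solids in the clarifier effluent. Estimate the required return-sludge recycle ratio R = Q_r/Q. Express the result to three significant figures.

Solids balance on the clarifier gives (1+R)X = R·X_r, so R = X/(X_r − X) = 2160 / (11100 − 2160) = 0.2416.

R ≈ 0.242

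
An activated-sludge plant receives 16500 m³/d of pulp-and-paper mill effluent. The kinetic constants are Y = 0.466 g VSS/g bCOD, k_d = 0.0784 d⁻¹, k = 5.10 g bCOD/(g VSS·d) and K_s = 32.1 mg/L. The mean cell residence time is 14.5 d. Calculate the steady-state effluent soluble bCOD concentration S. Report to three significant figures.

From the Monod/SRT balance for a CMAS, S = K_s·(1+k_d θ_c)/[θ_c·(Y k − k_d) − 1] = 32.1 × (1 + 0.0784 × 14.5) / [14.5 × (0.466 × 5.10 − 0.0784) − 1] = 68.59 / 32.32 = 2.122 mg/L.

S ≈ 2.12 mg/L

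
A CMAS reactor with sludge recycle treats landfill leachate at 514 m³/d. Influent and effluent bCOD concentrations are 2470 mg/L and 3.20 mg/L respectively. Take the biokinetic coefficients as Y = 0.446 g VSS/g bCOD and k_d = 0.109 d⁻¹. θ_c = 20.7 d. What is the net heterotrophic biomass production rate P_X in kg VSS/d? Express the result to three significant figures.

Correct the yield for decay: Y_obs = Y/(1 + k_d θ_c) = 0.446 / (1 + 0.109 × 20.7) = 0.446 / 3.256 = 0.1370.
Q·(S₀ − S) = 514 × (2470 − 3.20) × 10⁻³ = 1268 kg/d removed.
Biomass produced: P_X = Y_obs·Q·ΔS = 0.1370 × 1268 ≈ 173.7 kg VSS/d.

P_X ≈ 174 kg VSS/d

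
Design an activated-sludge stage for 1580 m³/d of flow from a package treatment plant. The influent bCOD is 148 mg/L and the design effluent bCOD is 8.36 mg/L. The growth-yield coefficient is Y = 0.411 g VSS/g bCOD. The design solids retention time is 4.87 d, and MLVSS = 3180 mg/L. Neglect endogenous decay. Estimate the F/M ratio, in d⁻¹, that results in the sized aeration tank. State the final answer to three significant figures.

F/M ≈ 0.530 d⁻¹

V·X = Y·Q·ΔS·θ_c gives V = 0.411 × 1580 × (148 − 8.36) × 4.87 / 3180 = 138.9 m³.
Food-to-microorganism ratio F/M = Q S₀ / (V X) = 1580 × 148 / (138.9 × 3180) = 0.5295 d⁻¹.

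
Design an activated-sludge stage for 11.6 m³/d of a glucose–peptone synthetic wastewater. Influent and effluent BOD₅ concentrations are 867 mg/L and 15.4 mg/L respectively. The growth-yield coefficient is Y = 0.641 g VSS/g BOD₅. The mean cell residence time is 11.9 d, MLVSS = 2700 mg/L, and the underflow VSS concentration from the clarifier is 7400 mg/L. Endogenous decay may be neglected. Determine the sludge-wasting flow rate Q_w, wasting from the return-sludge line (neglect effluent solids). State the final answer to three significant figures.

V·X = Y·Q·ΔS·θ_c gives V = 0.641 × 11.6 × (867 − 15.4) × 11.9 / 2700 = 27.91 m³.
Q_w = (V·X)/(θ_c X_r) = 27.91 × 2700 / (11.9 × 7400) = 0.8557 m³/d.

Q_w ≈ 0.856 m³/d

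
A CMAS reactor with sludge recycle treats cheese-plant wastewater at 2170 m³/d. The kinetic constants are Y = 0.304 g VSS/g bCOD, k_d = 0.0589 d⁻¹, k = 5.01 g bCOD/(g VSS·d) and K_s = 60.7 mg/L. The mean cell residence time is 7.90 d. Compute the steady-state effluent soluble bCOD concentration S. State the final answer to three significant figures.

For a completely mixed reactor with recycle the Lawrence–McCarty relation gives S = K_s·(1 + k_d·θ_c) / [θ_c·(Y·k − k_d) − 1] = 60.7 × (1 + 0.0589 × 7.90) / [7.90 × (0.304 × 5.01 − 0.0589) − 1] = 88.94 / 10.57 = 8.417 mg/L.

S ≈ 8.42 mg/L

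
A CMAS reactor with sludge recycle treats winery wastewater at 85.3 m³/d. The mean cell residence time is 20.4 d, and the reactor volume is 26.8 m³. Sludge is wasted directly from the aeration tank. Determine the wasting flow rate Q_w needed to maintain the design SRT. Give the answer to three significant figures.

Q_w ≈ 1.31 m³/d

Wasting from the aeration tank: Q_w = V / θ_c = 26.80 / 20.4 = 1.314 m³/d.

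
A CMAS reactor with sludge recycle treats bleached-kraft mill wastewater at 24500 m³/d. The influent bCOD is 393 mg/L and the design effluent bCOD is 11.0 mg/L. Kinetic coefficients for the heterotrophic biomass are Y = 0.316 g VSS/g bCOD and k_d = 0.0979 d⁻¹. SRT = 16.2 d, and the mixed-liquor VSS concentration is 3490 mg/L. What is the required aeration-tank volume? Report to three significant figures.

From the SRT design equation V = Y Q (S₀−S) θ_c / [X (1 + k_d θ_c)] = 0.316 × 24500 × (393 − 11.0) × 16.2 / [3490 × (1 + 0.0979 × 16.2)] = 4.79×10^7 / 9025 = 5309 m³.

V ≈ 5310 m³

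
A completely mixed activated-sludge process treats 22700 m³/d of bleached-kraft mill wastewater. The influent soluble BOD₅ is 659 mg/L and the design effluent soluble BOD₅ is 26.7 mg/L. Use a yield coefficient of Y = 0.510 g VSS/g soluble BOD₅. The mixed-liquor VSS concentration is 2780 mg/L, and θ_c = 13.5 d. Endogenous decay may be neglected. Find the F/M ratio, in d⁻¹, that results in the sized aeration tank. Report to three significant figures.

F/M ≈ 0.151 d⁻¹

Biomass mass balance (decay neglected): V·X = Y·Q·(S₀ − S)·θ_c, so V = 0.510 × 22700 × (659 − 26.7) × 13.5 / 2780 = 35547 m³.
Food-to-microorganism ratio F/M = Q S₀ / (V X) = 22700 × 659 / (35547 × 2780) = 0.1514 d⁻¹.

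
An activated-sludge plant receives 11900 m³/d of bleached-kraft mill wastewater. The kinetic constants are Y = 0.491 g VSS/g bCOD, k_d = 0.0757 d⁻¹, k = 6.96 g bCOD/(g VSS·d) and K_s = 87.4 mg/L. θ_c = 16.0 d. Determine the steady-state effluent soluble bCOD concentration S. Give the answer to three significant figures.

S ≈ 3.68 mg/L

From the Monod/SRT balance for a CMAS, S = K_s·(1+k_d θ_c)/[θ_c·(Y k − k_d) − 1] = 87.4 × (1 + 0.0757 × 16.0) / [16.0 × (0.491 × 6.96 − 0.0757) − 1] = 193.3 / 52.47 = 3.683 mg/L.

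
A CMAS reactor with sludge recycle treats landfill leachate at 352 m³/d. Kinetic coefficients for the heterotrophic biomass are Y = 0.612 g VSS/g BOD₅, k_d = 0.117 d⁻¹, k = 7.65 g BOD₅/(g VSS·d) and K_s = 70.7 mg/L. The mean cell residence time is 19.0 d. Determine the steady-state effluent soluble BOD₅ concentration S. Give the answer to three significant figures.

For a completely mixed reactor with recycle the Lawrence–McCarty relation gives S = K_s·(1 + k_d·θ_c) / [θ_c·(Y·k − k_d) − 1] = 70.7 × (1 + 0.117 × 19.0) / [19.0 × (0.612 × 7.65 − 0.117) − 1] = 227.9 / 85.73 = 2.658 mg/L.

S ≈ 2.66 mg/L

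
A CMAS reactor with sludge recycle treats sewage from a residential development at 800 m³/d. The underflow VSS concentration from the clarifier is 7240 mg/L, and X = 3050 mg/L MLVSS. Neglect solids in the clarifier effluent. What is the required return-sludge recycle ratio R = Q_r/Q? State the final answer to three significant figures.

Mass balance around the secondary clarifier (neglecting effluent solids): R = X / (X_r − X) = 3050 / (7240 − 3050) = 0.7279.

R ≈ 0.728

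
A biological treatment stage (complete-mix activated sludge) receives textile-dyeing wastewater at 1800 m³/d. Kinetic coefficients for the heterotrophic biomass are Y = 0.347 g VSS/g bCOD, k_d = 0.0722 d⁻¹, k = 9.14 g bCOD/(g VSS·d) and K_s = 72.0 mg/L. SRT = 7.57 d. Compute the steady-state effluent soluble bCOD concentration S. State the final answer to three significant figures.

S ≈ 4.96 mg/L

Effluent substrate depends only on kinetics and SRT: S = K_s(1 + k_d θ_c) / [θ_c(Yk − k_d) − 1] = 72.0 × (1 + 0.0722 × 7.57) / [7.57 × (0.347 × 9.14 − 0.0722) − 1] = 111.4 / 22.46 = 4.957 mg/L.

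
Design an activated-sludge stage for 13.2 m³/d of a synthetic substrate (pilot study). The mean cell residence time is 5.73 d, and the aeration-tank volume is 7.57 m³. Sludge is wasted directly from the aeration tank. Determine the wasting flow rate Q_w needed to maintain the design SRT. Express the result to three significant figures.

With mixed-liquor wasting, θ_c = V/Q_w, so Q_w = V/θ_c = 7.570/5.73 = 1.321 m³/d.

Q_w ≈ 1.32 m³/d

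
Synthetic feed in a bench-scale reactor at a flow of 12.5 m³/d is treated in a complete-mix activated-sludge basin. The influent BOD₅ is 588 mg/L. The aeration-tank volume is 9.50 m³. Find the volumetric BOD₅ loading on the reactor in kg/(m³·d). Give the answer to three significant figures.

L_v ≈ 0.774 kg BOD₅/(m³·d)

Applied BOD₅ load per unit volume = Q·S₀/V = (12.5 × 588/1000)/9.500 = 0.7737 kg BOD₅·m⁻³·d⁻¹.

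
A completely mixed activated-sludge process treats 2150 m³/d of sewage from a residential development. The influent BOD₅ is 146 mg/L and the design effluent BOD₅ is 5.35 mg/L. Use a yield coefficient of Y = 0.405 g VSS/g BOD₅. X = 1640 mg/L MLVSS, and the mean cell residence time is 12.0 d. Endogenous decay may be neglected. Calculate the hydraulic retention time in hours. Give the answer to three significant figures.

Biomass mass balance (decay neglected): V·X = Y·Q·(S₀ − S)·θ_c, so V = 0.405 × 2150 × (146 − 5.35) × 12.0 / 1640 = 896.1 m³.
Hydraulic retention time τ = V/Q = 896.1 / 2150 = 0.4168 d = 10.00 h.

τ ≈ 10.0 h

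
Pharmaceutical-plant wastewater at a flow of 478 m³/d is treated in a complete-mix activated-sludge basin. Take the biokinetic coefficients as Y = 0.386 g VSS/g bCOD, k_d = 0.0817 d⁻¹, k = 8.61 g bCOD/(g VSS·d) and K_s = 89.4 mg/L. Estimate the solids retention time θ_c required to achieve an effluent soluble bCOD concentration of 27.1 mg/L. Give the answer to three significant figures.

θ_c ≈ 1.45 d

Specific growth rate at S = 27.1 mg/L: μ = YkS/(K_s+S) = 0.386·8.61·27.1/(89.4+27.1) = 0.7731 d⁻¹.
1/θ_c = 0.7731 − 0.0817 = 0.6914 d⁻¹, so θ_c = 1.446 d.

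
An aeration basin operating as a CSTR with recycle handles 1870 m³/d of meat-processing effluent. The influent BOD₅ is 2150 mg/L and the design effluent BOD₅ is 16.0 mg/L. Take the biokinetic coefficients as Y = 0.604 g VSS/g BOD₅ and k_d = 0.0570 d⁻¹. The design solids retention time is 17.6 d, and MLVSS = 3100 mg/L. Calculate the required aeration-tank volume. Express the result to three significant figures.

V ≈ 6830 m³

Steady-state biomass mass balance: V·X·(1 + k_d·θ_c) = Y·Q·(S₀ − S)·θ_c, so V = 0.604 × 1870 × (2150 − 16.0) × 17.6 / [3100 × (1 + 0.0570 × 17.6)] = 4.24×10^7 / 6210 = 6831 m³.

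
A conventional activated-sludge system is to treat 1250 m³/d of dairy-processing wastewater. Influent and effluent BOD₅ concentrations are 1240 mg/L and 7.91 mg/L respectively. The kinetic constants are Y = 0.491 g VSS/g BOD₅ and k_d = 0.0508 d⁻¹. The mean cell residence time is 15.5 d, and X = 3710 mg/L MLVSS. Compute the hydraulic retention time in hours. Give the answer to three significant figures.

τ ≈ 33.9 h

Rearranging the biomass balance for a CMAS with decay, V = Y·Q·ΔS·θ_c / [X·(1+k_d θ_c)] = 0.491 × 1250 × (1240 − 7.91) × 15.5 / [3710 × (1 + 0.0508 × 15.5)] = 1.17×10^7 / 6631 = 1768 m³.
τ = V/Q = 1768/1250 = 1.414 d, or 33.94 h.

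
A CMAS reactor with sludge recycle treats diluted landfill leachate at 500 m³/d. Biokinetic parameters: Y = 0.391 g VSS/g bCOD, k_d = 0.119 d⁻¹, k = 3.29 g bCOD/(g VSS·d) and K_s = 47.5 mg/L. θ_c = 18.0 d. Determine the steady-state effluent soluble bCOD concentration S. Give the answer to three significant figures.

Effluent substrate depends only on kinetics and SRT: S = K_s(1 + k_d θ_c) / [θ_c(Yk − k_d) − 1] = 47.5 × (1 + 0.119 × 18.0) / [18.0 × (0.391 × 3.29 − 0.119) − 1] = 149.2 / 20.01 = 7.457 mg/L.

S ≈ 7.46 mg/L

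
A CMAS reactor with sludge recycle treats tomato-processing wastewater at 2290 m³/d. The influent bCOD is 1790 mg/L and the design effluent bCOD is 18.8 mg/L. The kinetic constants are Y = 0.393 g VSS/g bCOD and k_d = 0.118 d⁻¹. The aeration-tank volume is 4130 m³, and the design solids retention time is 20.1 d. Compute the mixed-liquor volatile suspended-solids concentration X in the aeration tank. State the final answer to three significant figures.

Solving the biomass balance for X: X = Y Q (S₀−S) θ_c / [V (1+k_d θ_c)] = 0.393 × 2290 × (1790 − 18.8) × 20.1 / [4130 × (1 + 0.118 × 20.1)] = 2301 mg/L.

X ≈ 2300 mg/L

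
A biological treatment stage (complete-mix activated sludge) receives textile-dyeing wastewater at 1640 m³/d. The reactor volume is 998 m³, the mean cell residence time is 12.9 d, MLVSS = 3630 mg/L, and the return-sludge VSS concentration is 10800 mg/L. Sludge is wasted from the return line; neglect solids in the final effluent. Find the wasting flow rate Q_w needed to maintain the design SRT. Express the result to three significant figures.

Q_w ≈ 26.0 m³/d

Q_w = (V·X)/(θ_c X_r) = 998.0 × 3630 / (12.9 × 10800) = 26.00 m³/d.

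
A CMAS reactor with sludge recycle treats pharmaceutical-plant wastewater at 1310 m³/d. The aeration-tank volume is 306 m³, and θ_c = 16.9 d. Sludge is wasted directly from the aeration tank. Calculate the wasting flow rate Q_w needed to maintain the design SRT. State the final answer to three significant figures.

For wasting at MLVSS concentration, Q_w = V/θ_c = 306.0/16.9 = 18.11 m³/d.

Q_w ≈ 18.1 m³/d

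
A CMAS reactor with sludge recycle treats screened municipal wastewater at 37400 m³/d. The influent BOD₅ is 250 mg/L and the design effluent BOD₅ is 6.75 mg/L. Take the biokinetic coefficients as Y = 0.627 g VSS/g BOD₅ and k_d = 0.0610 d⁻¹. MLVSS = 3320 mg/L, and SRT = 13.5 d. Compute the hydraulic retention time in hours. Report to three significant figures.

τ ≈ 8.16 h

From the SRT design equation V = Y Q (S₀−S) θ_c / [X (1 + k_d θ_c)] = 0.627 × 37400 × (250 − 6.75) × 13.5 / [3320 × (1 + 0.0610 × 13.5)] = 7.7×10^7 / 6054 = 12720 m³.
Hydraulic retention time τ = V/Q = 12720 / 37400 = 0.3401 d = 8.162 h.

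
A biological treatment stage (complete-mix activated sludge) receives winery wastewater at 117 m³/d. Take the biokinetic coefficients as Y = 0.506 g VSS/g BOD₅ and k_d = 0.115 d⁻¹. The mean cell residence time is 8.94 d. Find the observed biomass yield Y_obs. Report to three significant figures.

Y_obs ≈ 0.249 g VSS/g BOD₅

Correct the yield for decay: Y_obs = Y/(1 + k_d θ_c) = 0.506 / (1 + 0.115 × 8.94) = 0.506 / 2.028 = 0.2495.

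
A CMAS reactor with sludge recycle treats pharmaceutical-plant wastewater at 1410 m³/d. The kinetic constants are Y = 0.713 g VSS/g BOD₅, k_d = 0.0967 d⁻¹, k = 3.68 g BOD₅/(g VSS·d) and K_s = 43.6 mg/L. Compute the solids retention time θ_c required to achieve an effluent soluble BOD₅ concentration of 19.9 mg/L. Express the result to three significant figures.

From 1/θ_c = Y·k·S/(K_s + S) − k_d: Y·k·S/(K_s+S) = 0.713 × 3.68 × 19.9 / (43.6 + 19.9) = 0.8223 d⁻¹.
Then 1/θ_c = μ − k_d = 0.8223 − 0.0967 = 0.7256 d⁻¹, giving θ_c = 1.378 d.

θ_c ≈ 1.38 d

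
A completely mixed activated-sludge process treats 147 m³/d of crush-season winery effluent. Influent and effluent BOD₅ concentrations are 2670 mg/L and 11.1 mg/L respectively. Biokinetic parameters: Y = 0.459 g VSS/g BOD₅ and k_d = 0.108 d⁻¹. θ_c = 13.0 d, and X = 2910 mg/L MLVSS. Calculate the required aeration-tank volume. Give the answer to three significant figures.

V ≈ 333 m³

Steady-state biomass mass balance: V·X·(1 + k_d·θ_c) = Y·Q·(S₀ − S)·θ_c, so V = 0.459 × 147 × (2670 − 11.1) × 13.0 / [2910 × (1 + 0.108 × 13.0)] = 2.33×10^6 / 6996 = 333.4 m³.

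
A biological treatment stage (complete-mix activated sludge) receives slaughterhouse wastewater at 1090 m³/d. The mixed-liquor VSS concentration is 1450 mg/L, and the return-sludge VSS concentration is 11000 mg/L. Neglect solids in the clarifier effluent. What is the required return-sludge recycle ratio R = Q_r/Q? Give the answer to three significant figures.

R ≈ 0.152

Solids balance on the clarifier gives (1+R)X = R·X_r, so R = X/(X_r − X) = 1450 / (11000 − 1450) = 0.1518.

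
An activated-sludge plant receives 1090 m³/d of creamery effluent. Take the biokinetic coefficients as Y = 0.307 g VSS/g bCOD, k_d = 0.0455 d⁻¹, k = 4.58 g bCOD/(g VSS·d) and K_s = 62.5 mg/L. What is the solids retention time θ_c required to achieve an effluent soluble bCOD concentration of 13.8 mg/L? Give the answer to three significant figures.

θ_c ≈ 4.79 d

From 1/θ_c = Y·k·S/(K_s + S) − k_d: Y·k·S/(K_s+S) = 0.307 × 4.58 × 13.8 / (62.5 + 13.8) = 0.2543 d⁻¹.
1/θ_c = 0.2543 − 0.0455 = 0.2088 d⁻¹, so θ_c = 4.789 d.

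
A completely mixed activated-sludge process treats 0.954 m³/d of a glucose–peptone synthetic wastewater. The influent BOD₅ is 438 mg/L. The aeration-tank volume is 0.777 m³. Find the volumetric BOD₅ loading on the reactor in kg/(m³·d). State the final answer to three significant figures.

L_v ≈ 0.538 kg BOD₅/(m³·d)

Volumetric loading L_v = Q·S₀ / V = 0.954 × 438 g/m³ / 0.7770 m³ = 537.8 g/(m³·d) = 0.5378 kg BOD₅/(m³·d).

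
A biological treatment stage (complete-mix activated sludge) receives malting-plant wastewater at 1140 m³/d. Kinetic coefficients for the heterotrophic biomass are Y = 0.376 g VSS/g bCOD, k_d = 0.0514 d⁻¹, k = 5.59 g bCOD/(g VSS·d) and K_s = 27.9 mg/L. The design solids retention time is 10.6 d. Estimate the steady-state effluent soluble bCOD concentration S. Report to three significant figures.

From the Monod/SRT balance for a CMAS, S = K_s·(1+k_d θ_c)/[θ_c·(Y k − k_d) − 1] = 27.9 × (1 + 0.0514 × 10.6) / [10.6 × (0.376 × 5.59 − 0.0514) − 1] = 43.10 / 20.73 = 2.079 mg/L.

S ≈ 2.08 mg/L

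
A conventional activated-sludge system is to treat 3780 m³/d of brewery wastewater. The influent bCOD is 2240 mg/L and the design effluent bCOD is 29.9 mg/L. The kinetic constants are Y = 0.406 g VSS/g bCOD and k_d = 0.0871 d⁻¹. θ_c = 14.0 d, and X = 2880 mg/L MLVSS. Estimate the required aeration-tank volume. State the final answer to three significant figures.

V ≈ 7430 m³

Steady-state biomass mass balance: V·X·(1 + k_d·θ_c) = Y·Q·(S₀ − S)·θ_c, so V = 0.406 × 3780 × (2240 − 29.9) × 14.0 / [2880 × (1 + 0.0871 × 14.0)] = 4.75×10^7 / 6392 = 7429 m³.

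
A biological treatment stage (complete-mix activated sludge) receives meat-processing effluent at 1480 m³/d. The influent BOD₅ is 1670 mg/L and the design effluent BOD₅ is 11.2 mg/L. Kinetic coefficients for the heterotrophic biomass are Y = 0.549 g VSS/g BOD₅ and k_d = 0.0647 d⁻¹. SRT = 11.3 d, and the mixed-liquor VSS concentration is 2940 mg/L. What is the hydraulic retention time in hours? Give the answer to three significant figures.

From the SRT design equation V = Y Q (S₀−S) θ_c / [X (1 + k_d θ_c)] = 0.549 × 1480 × (1670 − 11.2) × 11.3 / [2940 × (1 + 0.0647 × 11.3)] = 1.52×10^7 / 5089 = 2993 m³.
HRT = V/Q = 2993 m³ / 1480 m³·d⁻¹ = 2.022 d × 24 = 48.53 h.

τ ≈ 48.5 h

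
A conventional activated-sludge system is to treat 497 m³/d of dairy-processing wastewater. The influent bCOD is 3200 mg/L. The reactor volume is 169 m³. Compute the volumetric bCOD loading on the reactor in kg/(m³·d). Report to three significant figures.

L_v ≈ 9.41 kg bCOD/(m³·d)

L_v = Q S₀ / V = 497 × 3200 × 10⁻³ / 169.0 = 9.411 kg/(m³·d).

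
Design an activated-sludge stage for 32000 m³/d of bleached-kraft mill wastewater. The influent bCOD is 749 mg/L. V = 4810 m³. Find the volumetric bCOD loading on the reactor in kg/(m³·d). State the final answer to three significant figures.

L_v ≈ 4.98 kg bCOD/(m³·d)

Applied bCOD load per unit volume = Q·S₀/V = (32000 × 749/1000)/4810 = 4.983 kg bCOD·m⁻³·d⁻¹.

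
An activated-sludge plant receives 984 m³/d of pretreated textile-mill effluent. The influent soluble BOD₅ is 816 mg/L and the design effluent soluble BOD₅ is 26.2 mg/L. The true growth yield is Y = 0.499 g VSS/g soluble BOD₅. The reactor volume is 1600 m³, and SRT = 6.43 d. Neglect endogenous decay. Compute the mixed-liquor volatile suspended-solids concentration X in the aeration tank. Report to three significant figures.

X ≈ 1560 mg/L

X = Y·Q·ΔS·θ_c / V = 0.499 × 984 × (816 − 26.2) × 6.43 / 1600 = 1558 mg/L.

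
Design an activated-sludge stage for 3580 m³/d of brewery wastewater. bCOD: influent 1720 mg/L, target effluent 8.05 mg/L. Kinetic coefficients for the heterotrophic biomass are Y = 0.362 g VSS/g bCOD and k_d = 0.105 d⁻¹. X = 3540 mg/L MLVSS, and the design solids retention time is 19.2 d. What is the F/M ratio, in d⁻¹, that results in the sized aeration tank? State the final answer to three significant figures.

Rearranging the biomass balance for a CMAS with decay, V = Y·Q·ΔS·θ_c / [X·(1+k_d θ_c)] = 0.362 × 3580 × (1720 − 8.05) × 19.2 / [3540 × (1 + 0.105 × 19.2)] = 4.26×10^7 / 10677 = 3990 m³.
Food-to-microorganism ratio F/M = Q S₀ / (V X) = 3580 × 1720 / (3990 × 3540) = 0.4360 d⁻¹.

F/M ≈ 0.436 d⁻¹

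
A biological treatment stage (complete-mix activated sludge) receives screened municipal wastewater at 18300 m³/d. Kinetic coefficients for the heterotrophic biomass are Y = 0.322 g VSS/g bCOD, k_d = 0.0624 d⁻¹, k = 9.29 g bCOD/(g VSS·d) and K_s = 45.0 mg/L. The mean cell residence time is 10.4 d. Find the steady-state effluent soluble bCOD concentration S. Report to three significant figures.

S ≈ 2.52 mg/L

Effluent substrate depends only on kinetics and SRT: S = K_s(1 + k_d θ_c) / [θ_c(Yk − k_d) − 1] = 45.0 × (1 + 0.0624 × 10.4) / [10.4 × (0.322 × 9.29 − 0.0624) − 1] = 74.20 / 29.46 = 2.519 mg/L.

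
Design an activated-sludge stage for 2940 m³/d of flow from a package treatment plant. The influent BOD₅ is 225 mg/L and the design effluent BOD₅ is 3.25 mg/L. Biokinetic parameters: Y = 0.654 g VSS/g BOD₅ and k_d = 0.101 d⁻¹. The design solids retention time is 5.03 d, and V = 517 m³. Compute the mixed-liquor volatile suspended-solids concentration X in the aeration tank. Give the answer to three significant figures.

X ≈ 2750 mg/L

X = Y·Q·ΔS·θ_c / [V·(1 + k_d θ_c)] = 0.654 × 2940 × (225 − 3.25) × 5.03 / [517 × (1 + 0.101 × 5.03)] = 2751 mg/L.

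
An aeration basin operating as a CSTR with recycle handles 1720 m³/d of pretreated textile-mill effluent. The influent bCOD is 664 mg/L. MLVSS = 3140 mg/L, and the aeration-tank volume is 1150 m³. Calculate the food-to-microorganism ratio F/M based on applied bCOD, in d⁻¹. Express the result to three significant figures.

Food-to-microorganism ratio F/M = Q S₀ / (V X) = 1720 × 664 / (1150 × 3140) = 0.3163 d⁻¹.

F/M ≈ 0.316 d⁻¹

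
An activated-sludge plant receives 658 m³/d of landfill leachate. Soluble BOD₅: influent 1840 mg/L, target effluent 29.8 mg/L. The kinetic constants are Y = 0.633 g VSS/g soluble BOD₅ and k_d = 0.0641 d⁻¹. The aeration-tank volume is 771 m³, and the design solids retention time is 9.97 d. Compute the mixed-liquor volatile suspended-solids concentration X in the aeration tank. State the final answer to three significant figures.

Solving the biomass balance for X: X = Y Q (S₀−S) θ_c / [V (1+k_d θ_c)] = 0.633 × 658 × (1840 − 29.8) × 9.97 / [771 × (1 + 0.0641 × 9.97)] = 5948 mg/L.

X ≈ 5950 mg/L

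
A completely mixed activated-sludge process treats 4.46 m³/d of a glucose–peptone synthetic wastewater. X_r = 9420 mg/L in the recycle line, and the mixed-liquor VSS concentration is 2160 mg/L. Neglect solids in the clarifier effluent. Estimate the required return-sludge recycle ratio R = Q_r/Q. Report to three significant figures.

R ≈ 0.298

Mass balance around the secondary clarifier (neglecting effluent solids): R = X / (X_r − X) = 2160 / (9420 − 2160) = 0.2975.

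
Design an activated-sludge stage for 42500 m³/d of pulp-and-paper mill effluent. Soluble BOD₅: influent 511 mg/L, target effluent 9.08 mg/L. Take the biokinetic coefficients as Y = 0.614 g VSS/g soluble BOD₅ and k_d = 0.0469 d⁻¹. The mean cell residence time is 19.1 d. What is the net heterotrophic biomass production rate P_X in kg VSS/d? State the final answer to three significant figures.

P_X ≈ 6910 kg VSS/d

Observed yield with endogenous decay: Y_obs = Y / (1 + k_d·θ_c) = 0.614 / (1 + 0.0469 × 19.1) = 0.614 / 1.896 = 0.3239 g VSS/g soluble BOD₅.
Mass of soluble BOD₅ removed per day: Q(S₀ − S) = 42500 × 501.9 g/m³ = 21332 kg/d.
Biomass produced: P_X = Y_obs·Q·ΔS = 0.3239 × 21332 ≈ 6909 kg VSS/d.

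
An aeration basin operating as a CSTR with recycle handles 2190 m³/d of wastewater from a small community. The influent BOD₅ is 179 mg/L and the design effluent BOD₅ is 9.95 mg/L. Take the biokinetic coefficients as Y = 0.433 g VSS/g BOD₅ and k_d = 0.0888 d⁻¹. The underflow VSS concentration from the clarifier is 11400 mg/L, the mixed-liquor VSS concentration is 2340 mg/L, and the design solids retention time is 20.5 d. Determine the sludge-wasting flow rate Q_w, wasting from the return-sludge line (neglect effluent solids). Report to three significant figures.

Q_w ≈ 4.99 m³/d

Steady-state biomass mass balance: V·X·(1 + k_d·θ_c) = Y·Q·(S₀ − S)·θ_c, so V = 0.433 × 2190 × (179 − 9.95) × 20.5 / [2340 × (1 + 0.0888 × 20.5)] = 3.29×10^6 / 6600 = 497.9 m³.
Wasting from the return line (neglecting effluent solids): Q_w = V·X / (θ_c·X_r) = 497.9 × 2340 / (20.5 × 11400) = 4.986 m³/d.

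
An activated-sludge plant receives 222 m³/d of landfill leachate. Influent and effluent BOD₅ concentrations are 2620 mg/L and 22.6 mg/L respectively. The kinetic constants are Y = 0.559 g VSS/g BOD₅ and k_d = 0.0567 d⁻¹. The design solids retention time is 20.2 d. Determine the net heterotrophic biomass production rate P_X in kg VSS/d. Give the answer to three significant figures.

P_X ≈ 150 kg VSS/d

Y_obs = Y / (1 + k_d θ_c) = 0.559 / (1 + 0.0567 × 20.2) = 0.559 / 2.145 = 0.2606.
Substrate removed = Q·(S₀ − S) = 222 m³/d × (2620 − 22.6) g/m³ = 5.77×10^5 g/d = 576.6 kg/d.
P_X = Y_obs · Q(S₀ − S) = 0.2606 × 576.6 = 150.2 kg VSS/d.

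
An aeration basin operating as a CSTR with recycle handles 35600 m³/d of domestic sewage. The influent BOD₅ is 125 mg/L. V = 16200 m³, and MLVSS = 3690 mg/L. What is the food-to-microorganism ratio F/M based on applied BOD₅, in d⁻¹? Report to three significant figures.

F/M ≈ 0.0744 d⁻¹

F/M = applied load / biomass = Q·S₀/(V·X) = 35600 × 125 / (16200 × 3690) = 0.07444 d⁻¹.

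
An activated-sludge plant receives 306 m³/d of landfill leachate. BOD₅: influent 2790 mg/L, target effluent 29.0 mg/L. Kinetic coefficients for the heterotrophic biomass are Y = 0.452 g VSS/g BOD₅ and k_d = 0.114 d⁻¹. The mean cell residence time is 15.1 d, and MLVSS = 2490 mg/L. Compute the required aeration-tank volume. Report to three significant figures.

V ≈ 851 m³

From the SRT design equation V = Y Q (S₀−S) θ_c / [X (1 + k_d θ_c)] = 0.452 × 306 × (2790 − 29.0) × 15.1 / [2490 × (1 + 0.114 × 15.1)] = 5.77×10^6 / 6776 = 851.0 m³.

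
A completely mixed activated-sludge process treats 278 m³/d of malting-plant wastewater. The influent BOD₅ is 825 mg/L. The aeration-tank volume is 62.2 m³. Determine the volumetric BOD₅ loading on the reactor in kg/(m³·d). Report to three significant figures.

L_v ≈ 3.69 kg BOD₅/(m³·d)

Applied BOD₅ load per unit volume = Q·S₀/V = (278 × 825/1000)/62.20 = 3.687 kg BOD₅·m⁻³·d⁻¹.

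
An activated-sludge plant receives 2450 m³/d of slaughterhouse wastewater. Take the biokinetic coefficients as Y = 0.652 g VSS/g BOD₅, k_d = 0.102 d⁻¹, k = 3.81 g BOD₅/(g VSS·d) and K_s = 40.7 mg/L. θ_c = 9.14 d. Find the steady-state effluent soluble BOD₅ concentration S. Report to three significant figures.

For a completely mixed reactor with recycle the Lawrence–McCarty relation gives S = K_s·(1 + k_d·θ_c) / [θ_c·(Y·k − k_d) − 1] = 40.7 × (1 + 0.102 × 9.14) / [9.14 × (0.652 × 3.81 − 0.102) − 1] = 78.64 / 20.77 = 3.786 mg/L.

S ≈ 3.79 mg/L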